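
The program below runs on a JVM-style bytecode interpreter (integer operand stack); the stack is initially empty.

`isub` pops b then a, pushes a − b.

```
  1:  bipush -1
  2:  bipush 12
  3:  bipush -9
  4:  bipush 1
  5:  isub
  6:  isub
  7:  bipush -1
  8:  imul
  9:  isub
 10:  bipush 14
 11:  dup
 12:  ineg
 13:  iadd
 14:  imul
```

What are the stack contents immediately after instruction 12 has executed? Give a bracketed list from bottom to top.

[21, 14, -14]

bipush -1 : [-1]
bipush 12 : [-1, 12]
bipush -9 : [-1, 12, -9]
bipush 1  : [-1, 12, -9, 1]
isub      : [-1, 12, -10]
isub      : [-1, 22]
bipush -1 : [-1, 22, -1]
imul      : [-1, -22]
isub      : [21]
bipush 14 : [21, 14]
dup       : [21, 14, 14]
ineg      : [21, 14, -14]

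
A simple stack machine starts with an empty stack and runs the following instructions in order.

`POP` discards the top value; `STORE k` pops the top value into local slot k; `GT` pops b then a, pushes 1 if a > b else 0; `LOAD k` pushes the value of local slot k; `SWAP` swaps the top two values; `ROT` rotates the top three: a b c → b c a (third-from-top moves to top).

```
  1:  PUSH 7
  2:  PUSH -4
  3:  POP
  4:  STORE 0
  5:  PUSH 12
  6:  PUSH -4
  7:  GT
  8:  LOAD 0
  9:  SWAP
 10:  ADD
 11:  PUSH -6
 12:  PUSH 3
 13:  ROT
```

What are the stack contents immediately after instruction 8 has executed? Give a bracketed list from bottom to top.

PUSH 7  -> [7]
PUSH -4 -> [7, -4]
POP     -> [7]
STORE 0 -> []
PUSH 12 -> [12]
PUSH -4 -> [12, -4]
GT      -> [1]
LOAD 0  -> [1, 7]

[1, 7]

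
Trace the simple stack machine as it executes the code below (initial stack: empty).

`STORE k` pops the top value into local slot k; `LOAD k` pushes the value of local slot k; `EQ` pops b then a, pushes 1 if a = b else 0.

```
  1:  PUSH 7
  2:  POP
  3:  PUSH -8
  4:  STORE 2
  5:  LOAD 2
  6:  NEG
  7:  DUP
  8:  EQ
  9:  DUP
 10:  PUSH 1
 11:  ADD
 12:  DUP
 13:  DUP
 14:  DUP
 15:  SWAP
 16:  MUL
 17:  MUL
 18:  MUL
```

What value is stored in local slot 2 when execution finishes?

PUSH 7  : 7
POP     : (empty)
PUSH -8 : -8
STORE 2 : (empty)
LOAD 2  : -8
NEG     : 8
DUP     : 8 8
EQ      : 1
DUP     : 1 1
PUSH 1  : 1 1 1
ADD     : 1 2
DUP     : 1 2 2
DUP     : 1 2 2 2
DUP     : 1 2 2 2 2
SWAP    : 1 2 2 2 2
MUL     : 1 2 2 4
MUL     : 1 2 8
MUL     : 1 16

-8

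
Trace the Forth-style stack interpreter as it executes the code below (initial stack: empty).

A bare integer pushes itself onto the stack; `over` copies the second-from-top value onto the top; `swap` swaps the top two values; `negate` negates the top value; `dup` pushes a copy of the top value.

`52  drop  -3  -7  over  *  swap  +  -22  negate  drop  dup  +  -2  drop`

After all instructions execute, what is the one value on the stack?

36

52     -> 52
drop   -> (empty)
-3     -> -3
-7     -> -3 -7
over   -> -3 -7 -3
*      -> -3 21
swap   -> 21 -3
+      -> 18
-22    -> 18 -22
negate -> 18 22
drop   -> 18
dup    -> 18 18
+      -> 36
-2     -> 36 -2
drop   -> 36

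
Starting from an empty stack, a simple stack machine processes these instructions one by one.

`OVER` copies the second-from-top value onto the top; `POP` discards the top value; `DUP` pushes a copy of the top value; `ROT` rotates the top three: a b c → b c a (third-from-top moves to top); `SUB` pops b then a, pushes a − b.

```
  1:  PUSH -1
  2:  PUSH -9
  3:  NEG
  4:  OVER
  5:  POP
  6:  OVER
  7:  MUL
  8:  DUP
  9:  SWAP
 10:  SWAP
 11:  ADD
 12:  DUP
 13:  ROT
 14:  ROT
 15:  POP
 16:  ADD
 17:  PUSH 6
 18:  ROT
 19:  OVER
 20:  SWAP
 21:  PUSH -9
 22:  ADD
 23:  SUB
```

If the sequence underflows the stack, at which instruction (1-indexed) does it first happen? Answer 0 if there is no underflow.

18

PUSH -1  [-1]
PUSH -9  [-1, -9]
NEG      [-1, 9]
OVER     [-1, 9, -1]
POP      [-1, 9]
OVER     [-1, 9, -1]
MUL      [-1, -9]
DUP      [-1, -9, -9]
SWAP     [-1, -9, -9]
SWAP     [-1, -9, -9]
ADD      [-1, -18]
DUP      [-1, -18, -18]
ROT      [-18, -18, -1]
ROT      [-18, -1, -18]
POP      [-18, -1]
ADD      [-19]
PUSH 6   [-19, 6]
ROT  — needs 3 operands, stack has 2 → underflow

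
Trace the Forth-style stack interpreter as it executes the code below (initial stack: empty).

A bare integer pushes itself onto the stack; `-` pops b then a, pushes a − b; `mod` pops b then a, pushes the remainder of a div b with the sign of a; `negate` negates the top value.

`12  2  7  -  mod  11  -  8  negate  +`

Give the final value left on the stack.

12     : [12]
2      : [12, 2]
7      : [12, 2, 7]
-      : [12, -5]
mod    : [2]
11     : [2, 11]
-      : [-9]
8      : [-9, 8]
negate : [-9, -8]
+      : [-17]

-17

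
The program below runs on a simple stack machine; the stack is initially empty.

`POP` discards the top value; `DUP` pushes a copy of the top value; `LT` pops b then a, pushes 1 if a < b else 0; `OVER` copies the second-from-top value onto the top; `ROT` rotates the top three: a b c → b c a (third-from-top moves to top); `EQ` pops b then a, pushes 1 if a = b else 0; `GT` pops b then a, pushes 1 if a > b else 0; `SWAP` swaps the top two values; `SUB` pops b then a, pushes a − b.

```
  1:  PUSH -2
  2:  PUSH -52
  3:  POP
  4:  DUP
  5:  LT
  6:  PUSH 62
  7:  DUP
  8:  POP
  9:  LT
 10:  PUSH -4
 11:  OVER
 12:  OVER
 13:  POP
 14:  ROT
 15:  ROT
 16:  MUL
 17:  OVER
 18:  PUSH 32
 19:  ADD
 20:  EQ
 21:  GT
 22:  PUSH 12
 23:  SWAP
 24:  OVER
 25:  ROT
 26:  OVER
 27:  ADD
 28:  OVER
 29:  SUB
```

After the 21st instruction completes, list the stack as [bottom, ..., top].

[1]

PUSH -2  → -2
PUSH -52 → -2 -52
POP      → -2
DUP      → -2 -2
LT       → 0
PUSH 62  → 0 62
DUP      → 0 62 62
POP      → 0 62
LT       → 1
PUSH -4  → 1 -4
OVER     → 1 -4 1
OVER     → 1 -4 1 -4
POP      → 1 -4 1
ROT      → -4 1 1
ROT      → 1 1 -4
MUL      → 1 -4
OVER     → 1 -4 1
PUSH 32  → 1 -4 1 32
ADD      → 1 -4 33
EQ       → 1 0
GT       → 1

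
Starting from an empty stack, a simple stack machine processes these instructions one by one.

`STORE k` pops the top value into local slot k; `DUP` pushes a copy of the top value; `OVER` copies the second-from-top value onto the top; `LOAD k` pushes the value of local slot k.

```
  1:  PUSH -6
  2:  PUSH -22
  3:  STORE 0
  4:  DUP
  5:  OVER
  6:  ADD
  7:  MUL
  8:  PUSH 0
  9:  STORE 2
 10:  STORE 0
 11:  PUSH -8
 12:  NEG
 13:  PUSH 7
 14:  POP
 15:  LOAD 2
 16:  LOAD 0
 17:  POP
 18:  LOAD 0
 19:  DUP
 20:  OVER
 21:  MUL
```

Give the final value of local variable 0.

PUSH -6  : [-6]
PUSH -22 : [-6, -22]
STORE 0  : [-6]
DUP      : [-6, -6]
OVER     : [-6, -6, -6]
ADD      : [-6, -12]
MUL      : [72]
PUSH 0   : [72, 0]
STORE 2  : [72]
STORE 0  : []
PUSH -8  : [-8]
NEG      : [8]
PUSH 7   : [8, 7]
POP      : [8]
LOAD 2   : [8, 0]
LOAD 0   : [8, 0, 72]
POP      : [8, 0]
LOAD 0   : [8, 0, 72]
DUP      : [8, 0, 72, 72]
OVER     : [8, 0, 72, 72, 72]
MUL      : [8, 0, 72, 5184]

72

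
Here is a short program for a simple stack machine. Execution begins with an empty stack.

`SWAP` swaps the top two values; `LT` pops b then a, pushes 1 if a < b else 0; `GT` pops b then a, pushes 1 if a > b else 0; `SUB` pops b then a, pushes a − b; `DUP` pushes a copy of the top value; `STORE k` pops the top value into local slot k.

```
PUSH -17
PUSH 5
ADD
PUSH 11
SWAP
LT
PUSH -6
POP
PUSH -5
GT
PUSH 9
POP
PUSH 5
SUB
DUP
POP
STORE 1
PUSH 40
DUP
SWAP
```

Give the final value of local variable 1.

PUSH -17 -> -17
PUSH 5   -> -17 5
ADD      -> -12
PUSH 11  -> -12 11
SWAP     -> 11 -12
LT       -> 0
PUSH -6  -> 0 -6
POP      -> 0
PUSH -5  -> 0 -5
GT       -> 1
PUSH 9   -> 1 9
POP      -> 1
PUSH 5   -> 1 5
SUB      -> -4
DUP      -> -4 -4
POP      -> -4
STORE 1  -> (empty)
PUSH 40  -> 40
DUP      -> 40 40
SWAP     -> 40 40

-4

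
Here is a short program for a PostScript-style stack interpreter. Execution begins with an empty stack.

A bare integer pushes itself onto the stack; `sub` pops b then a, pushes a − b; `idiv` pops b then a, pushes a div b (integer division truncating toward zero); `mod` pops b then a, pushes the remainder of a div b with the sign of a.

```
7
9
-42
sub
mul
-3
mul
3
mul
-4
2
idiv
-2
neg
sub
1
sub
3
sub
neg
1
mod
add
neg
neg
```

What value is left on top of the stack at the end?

7    : 7
9    : 7 9
-42  : 7 9 -42
sub  : 7 51
mul  : 357
-3   : 357 -3
mul  : -1071
3    : -1071 3
mul  : -3213
-4   : -3213 -4
2    : -3213 -4 2
idiv : -3213 -2
-2   : -3213 -2 -2
neg  : -3213 -2 2
sub  : -3213 -4
1    : -3213 -4 1
sub  : -3213 -5
3    : -3213 -5 3
sub  : -3213 -8
neg  : -3213 8
1    : -3213 8 1
mod  : -3213 0
add  : -3213
neg  : 3213
neg  : -3213

-3213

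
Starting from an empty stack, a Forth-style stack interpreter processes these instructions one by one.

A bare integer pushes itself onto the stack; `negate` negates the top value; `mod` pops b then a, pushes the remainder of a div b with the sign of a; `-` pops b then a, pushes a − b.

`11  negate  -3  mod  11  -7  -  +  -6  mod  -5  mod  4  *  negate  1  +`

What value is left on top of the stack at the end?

-15

11     : 11
negate : -11
-3     : -11 -3
mod    : -2
11     : -2 11
-7     : -2 11 -7
-      : -2 18
+      : 16
-6     : 16 -6
mod    : 4
-5     : 4 -5
mod    : 4
4      : 4 4
*      : 16
negate : -16
1      : -16 1
+      : -15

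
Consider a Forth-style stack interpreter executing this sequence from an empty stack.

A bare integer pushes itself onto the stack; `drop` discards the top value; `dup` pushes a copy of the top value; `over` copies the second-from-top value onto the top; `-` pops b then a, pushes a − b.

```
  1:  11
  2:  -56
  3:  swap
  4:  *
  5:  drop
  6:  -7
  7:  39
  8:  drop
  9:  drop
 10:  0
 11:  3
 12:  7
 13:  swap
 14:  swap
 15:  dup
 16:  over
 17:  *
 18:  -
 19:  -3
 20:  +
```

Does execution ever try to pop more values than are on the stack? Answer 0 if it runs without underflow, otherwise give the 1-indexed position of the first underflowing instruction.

0

11   → [11]
-56  → [11, -56]
swap → [-56, 11]
*    → [-616]
drop → []
-7   → [-7]
39   → [-7, 39]
drop → [-7]
drop → []
0    → [0]
3    → [0, 3]
7    → [0, 3, 7]
swap → [0, 7, 3]
swap → [0, 3, 7]
dup  → [0, 3, 7, 7]
over → [0, 3, 7, 7, 7]
*    → [0, 3, 7, 49]
-    → [0, 3, -42]
-3   → [0, 3, -42, -3]
+    → [0, 3, -45]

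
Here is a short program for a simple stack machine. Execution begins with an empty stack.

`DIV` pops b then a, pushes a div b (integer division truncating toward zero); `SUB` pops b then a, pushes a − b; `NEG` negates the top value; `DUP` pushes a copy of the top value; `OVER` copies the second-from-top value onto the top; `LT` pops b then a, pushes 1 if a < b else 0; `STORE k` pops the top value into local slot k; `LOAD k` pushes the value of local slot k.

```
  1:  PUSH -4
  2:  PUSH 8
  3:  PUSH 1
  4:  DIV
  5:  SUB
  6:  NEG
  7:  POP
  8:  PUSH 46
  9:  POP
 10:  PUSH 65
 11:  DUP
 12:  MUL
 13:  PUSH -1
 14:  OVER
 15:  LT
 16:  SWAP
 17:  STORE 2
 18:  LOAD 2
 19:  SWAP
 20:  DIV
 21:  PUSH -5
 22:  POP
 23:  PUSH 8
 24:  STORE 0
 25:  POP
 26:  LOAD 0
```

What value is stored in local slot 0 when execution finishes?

PUSH -4 → -4
PUSH 8  → -4 8
PUSH 1  → -4 8 1
DIV     → -4 8
SUB     → -12
NEG     → 12
POP     → (empty)
PUSH 46 → 46
POP     → (empty)
PUSH 65 → 65
DUP     → 65 65
MUL     → 4225
PUSH -1 → 4225 -1
OVER    → 4225 -1 4225
LT      → 4225 1
SWAP    → 1 4225
STORE 2 → 1
LOAD 2  → 1 4225
SWAP    → 4225 1
DIV     → 4225
PUSH -5 → 4225 -5
POP     → 4225
PUSH 8  → 4225 8
STORE 0 → 4225
POP     → (empty)
LOAD 0  → 8

8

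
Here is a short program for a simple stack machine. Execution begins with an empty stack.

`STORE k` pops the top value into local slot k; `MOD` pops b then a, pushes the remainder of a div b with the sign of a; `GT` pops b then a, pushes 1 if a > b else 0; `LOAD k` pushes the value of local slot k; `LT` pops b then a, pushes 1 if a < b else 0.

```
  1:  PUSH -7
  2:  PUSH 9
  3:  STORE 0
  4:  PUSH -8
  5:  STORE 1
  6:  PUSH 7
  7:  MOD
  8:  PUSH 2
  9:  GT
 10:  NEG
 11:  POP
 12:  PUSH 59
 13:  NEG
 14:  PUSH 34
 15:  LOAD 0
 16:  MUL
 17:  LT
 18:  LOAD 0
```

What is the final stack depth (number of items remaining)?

PUSH -7 -> [-7]
PUSH 9  -> [-7, 9]
STORE 0 -> [-7]
PUSH -8 -> [-7, -8]
STORE 1 -> [-7]
PUSH 7  -> [-7, 7]
MOD     -> [0]
PUSH 2  -> [0, 2]
GT      -> [0]
NEG     -> [0]
POP     -> []
PUSH 59 -> [59]
NEG     -> [-59]
PUSH 34 -> [-59, 34]
LOAD 0  -> [-59, 34, 9]
MUL     -> [-59, 306]
LT      -> [1]
LOAD 0  -> [1, 9]

2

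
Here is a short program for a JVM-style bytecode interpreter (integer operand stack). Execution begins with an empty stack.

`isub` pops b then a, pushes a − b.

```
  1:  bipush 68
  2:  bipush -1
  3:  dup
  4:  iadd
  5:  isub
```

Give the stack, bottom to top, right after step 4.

bipush 68 -> [68]
bipush -1 -> [68, -1]
dup       -> [68, -1, -1]
iadd      -> [68, -2]

[68, -2]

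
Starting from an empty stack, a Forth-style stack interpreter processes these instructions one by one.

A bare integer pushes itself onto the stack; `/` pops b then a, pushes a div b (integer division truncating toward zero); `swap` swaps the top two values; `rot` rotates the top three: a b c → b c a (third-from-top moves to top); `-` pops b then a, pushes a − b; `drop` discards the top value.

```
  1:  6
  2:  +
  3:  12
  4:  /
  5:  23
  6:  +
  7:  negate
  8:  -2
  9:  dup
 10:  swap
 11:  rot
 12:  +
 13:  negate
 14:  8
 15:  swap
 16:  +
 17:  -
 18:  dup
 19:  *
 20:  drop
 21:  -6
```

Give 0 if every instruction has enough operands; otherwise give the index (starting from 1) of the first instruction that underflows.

6 -> 6
+  — needs 2 operands, stack has 1 → underflow

2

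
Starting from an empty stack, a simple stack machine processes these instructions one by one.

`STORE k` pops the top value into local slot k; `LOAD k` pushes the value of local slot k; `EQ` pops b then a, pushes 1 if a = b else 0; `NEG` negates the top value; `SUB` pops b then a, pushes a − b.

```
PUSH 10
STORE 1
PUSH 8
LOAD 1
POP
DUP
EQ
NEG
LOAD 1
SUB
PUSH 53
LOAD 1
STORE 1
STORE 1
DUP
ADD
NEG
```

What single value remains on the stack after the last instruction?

PUSH 10 : 10
STORE 1 : (empty)
PUSH 8  : 8
LOAD 1  : 8 10
POP     : 8
DUP     : 8 8
EQ      : 1
NEG     : -1
LOAD 1  : -1 10
SUB     : -11
PUSH 53 : -11 53
LOAD 1  : -11 53 10
STORE 1 : -11 53
STORE 1 : -11
DUP     : -11 -11
ADD     : -22
NEG     : 22

22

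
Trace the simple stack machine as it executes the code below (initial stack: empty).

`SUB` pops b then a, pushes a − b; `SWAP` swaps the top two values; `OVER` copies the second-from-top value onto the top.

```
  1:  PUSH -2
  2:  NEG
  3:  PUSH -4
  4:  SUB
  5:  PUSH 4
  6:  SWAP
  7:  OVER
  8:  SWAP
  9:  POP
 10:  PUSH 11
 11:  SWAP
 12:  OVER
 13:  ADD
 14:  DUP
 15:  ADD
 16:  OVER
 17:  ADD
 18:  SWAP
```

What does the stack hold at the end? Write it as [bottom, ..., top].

[4, 41, 11]

PUSH -2  -2
NEG      2
PUSH -4  2 -4
SUB      6
PUSH 4   6 4
SWAP     4 6
OVER     4 6 4
SWAP     4 4 6
POP      4 4
PUSH 11  4 4 11
SWAP     4 11 4
OVER     4 11 4 11
ADD      4 11 15
DUP      4 11 15 15
ADD      4 11 30
OVER     4 11 30 11
ADD      4 11 41
SWAP     4 41 11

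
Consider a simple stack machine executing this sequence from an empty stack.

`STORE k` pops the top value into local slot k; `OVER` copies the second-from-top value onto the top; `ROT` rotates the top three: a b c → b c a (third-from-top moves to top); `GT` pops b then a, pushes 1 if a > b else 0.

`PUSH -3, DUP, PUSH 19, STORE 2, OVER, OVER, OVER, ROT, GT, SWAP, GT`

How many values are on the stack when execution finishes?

PUSH -3 : [-3]
DUP     : [-3, -3]
PUSH 19 : [-3, -3, 19]
STORE 2 : [-3, -3]
OVER    : [-3, -3, -3]
OVER    : [-3, -3, -3, -3]
OVER    : [-3, -3, -3, -3, -3]
ROT     : [-3, -3, -3, -3, -3]
GT      : [-3, -3, -3, 0]
SWAP    : [-3, -3, 0, -3]
GT      : [-3, -3, 1]

3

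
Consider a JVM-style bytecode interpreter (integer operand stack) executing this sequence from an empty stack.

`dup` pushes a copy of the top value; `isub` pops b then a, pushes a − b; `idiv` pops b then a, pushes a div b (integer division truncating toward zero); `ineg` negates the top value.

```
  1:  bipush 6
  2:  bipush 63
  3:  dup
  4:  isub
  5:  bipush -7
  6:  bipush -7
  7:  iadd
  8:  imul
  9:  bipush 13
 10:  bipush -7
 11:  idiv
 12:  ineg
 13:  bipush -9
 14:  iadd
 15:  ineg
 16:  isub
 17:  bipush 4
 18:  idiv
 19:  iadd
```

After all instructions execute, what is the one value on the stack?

4

bipush 6  -> [6]
bipush 63 -> [6, 63]
dup       -> [6, 63, 63]
isub      -> [6, 0]
bipush -7 -> [6, 0, -7]
bipush -7 -> [6, 0, -7, -7]
iadd      -> [6, 0, -14]
imul      -> [6, 0]
bipush 13 -> [6, 0, 13]
bipush -7 -> [6, 0, 13, -7]
idiv      -> [6, 0, -1]
ineg      -> [6, 0, 1]
bipush -9 -> [6, 0, 1, -9]
iadd      -> [6, 0, -8]
ineg      -> [6, 0, 8]
isub      -> [6, -8]
bipush 4  -> [6, -8, 4]
idiv      -> [6, -2]
iadd      -> [4]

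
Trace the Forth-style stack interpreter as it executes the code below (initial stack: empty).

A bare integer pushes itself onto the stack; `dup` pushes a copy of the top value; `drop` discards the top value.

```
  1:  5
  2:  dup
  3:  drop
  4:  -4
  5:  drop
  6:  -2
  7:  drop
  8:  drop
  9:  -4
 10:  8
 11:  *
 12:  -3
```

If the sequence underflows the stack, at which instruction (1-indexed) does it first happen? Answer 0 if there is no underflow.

5    -> 5
dup  -> 5 5
drop -> 5
-4   -> 5 -4
drop -> 5
-2   -> 5 -2
drop -> 5
drop -> (empty)
-4   -> -4
8    -> -4 8
*    -> -32
-3   -> -32 -3

0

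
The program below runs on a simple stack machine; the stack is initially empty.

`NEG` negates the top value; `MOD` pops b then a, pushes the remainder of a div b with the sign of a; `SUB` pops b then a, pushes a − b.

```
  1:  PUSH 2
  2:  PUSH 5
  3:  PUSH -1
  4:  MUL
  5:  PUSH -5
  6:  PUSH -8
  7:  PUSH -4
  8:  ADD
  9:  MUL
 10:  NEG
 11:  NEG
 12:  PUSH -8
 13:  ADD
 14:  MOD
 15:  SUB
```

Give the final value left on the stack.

PUSH 2  -> [2]
PUSH 5  -> [2, 5]
PUSH -1 -> [2, 5, -1]
MUL     -> [2, -5]
PUSH -5 -> [2, -5, -5]
PUSH -8 -> [2, -5, -5, -8]
PUSH -4 -> [2, -5, -5, -8, -4]
ADD     -> [2, -5, -5, -12]
MUL     -> [2, -5, 60]
NEG     -> [2, -5, -60]
NEG     -> [2, -5, 60]
PUSH -8 -> [2, -5, 60, -8]
ADD     -> [2, -5, 52]
MOD     -> [2, -5]
SUB     -> [7]

7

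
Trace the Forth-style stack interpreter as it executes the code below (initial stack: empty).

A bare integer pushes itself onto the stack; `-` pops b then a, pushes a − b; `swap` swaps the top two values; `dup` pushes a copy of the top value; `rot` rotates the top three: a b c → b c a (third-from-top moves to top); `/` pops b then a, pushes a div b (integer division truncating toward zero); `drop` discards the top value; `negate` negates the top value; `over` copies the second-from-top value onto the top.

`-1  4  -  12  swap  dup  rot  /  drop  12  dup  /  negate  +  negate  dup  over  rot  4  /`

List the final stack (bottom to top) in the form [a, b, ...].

[6, 6, 1]

-1     → [-1]
4      → [-1, 4]
-      → [-5]
12     → [-5, 12]
swap   → [12, -5]
dup    → [12, -5, -5]
rot    → [-5, -5, 12]
/      → [-5, 0]
drop   → [-5]
12     → [-5, 12]
dup    → [-5, 12, 12]
/      → [-5, 1]
negate → [-5, -1]
+      → [-6]
negate → [6]
dup    → [6, 6]
over   → [6, 6, 6]
rot    → [6, 6, 6]
4      → [6, 6, 6, 4]
/      → [6, 6, 1]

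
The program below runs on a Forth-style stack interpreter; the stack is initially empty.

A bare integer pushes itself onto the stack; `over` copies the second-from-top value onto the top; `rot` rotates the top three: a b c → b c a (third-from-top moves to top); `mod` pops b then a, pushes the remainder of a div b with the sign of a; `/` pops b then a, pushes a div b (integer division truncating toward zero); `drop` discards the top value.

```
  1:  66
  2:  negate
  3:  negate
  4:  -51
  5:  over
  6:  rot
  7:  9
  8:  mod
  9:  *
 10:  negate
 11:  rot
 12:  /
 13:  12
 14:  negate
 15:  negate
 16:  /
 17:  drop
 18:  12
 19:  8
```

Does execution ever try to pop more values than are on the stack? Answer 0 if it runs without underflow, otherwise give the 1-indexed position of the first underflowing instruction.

11

66     → 66
negate → -66
negate → 66
-51    → 66 -51
over   → 66 -51 66
rot    → -51 66 66
9      → -51 66 66 9
mod    → -51 66 3
*      → -51 198
negate → -51 -198
rot  — needs 3 operands, stack has 2 → underflow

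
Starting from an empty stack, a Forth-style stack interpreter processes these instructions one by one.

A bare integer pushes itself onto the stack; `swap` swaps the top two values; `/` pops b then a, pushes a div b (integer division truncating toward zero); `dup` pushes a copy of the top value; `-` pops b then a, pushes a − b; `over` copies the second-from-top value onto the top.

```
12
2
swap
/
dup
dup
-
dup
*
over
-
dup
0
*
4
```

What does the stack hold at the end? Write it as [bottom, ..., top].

12   : 12
2    : 12 2
swap : 2 12
/    : 0
dup  : 0 0
dup  : 0 0 0
-    : 0 0
dup  : 0 0 0
*    : 0 0
over : 0 0 0
-    : 0 0
dup  : 0 0 0
0    : 0 0 0 0
*    : 0 0 0
4    : 0 0 0 4

[0, 0, 0, 4]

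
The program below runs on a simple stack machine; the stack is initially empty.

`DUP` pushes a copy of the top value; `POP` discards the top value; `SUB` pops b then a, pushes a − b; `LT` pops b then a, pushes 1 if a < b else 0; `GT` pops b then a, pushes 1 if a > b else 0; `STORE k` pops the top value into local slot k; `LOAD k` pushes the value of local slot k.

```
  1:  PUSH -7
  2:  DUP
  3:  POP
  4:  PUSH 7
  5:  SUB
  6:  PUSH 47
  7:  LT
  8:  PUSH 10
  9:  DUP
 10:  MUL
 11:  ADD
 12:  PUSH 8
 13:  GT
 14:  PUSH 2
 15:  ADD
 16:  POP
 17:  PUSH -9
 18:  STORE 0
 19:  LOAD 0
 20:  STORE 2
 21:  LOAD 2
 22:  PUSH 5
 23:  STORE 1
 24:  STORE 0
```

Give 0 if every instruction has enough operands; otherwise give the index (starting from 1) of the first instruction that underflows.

0

PUSH -7 -> -7
DUP     -> -7 -7
POP     -> -7
PUSH 7  -> -7 7
SUB     -> -14
PUSH 47 -> -14 47
LT      -> 1
PUSH 10 -> 1 10
DUP     -> 1 10 10
MUL     -> 1 100
ADD     -> 101
PUSH 8  -> 101 8
GT      -> 1
PUSH 2  -> 1 2
ADD     -> 3
POP     -> (empty)
PUSH -9 -> -9
STORE 0 -> (empty)
LOAD 0  -> -9
STORE 2 -> (empty)
LOAD 2  -> -9
PUSH 5  -> -9 5
STORE 1 -> -9
STORE 0 -> (empty)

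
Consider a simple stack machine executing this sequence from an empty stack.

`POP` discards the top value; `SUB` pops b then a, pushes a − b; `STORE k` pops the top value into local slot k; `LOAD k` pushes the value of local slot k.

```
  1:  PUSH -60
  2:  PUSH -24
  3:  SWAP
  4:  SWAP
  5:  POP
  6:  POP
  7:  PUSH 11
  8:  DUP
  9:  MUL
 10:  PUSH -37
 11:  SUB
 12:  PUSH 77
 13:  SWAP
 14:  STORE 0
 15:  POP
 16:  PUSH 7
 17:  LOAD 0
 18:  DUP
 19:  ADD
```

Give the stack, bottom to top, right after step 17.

PUSH -60  [-60]
PUSH -24  [-60, -24]
SWAP      [-24, -60]
SWAP      [-60, -24]
POP       [-60]
POP       []
PUSH 11   [11]
DUP       [11, 11]
MUL       [121]
PUSH -37  [121, -37]
SUB       [158]
PUSH 77   [158, 77]
SWAP      [77, 158]
STORE 0   [77]
POP       []
PUSH 7    [7]
LOAD 0    [7, 158]

[7, 158]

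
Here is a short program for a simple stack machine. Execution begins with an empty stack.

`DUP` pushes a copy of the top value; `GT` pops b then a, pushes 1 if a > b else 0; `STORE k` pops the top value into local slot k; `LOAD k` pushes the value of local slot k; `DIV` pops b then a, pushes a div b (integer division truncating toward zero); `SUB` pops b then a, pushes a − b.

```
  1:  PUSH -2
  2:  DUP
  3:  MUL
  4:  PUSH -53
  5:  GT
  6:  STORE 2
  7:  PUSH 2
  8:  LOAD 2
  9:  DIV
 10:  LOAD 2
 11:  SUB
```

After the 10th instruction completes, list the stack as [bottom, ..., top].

PUSH -2   -2
DUP       -2 -2
MUL       4
PUSH -53  4 -53
GT        1
STORE 2   (empty)
PUSH 2    2
LOAD 2    2 1
DIV       2
LOAD 2    2 1

[2, 1]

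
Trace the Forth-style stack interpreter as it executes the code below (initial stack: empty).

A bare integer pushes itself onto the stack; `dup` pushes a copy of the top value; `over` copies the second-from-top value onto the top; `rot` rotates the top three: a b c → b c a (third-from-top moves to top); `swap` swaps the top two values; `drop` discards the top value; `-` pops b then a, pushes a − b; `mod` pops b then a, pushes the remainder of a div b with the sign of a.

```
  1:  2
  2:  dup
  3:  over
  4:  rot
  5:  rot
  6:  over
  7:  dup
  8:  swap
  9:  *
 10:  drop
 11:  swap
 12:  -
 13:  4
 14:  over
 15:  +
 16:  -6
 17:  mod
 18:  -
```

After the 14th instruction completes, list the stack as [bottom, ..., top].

[2, 0, 4, 0]

2    → 2
dup  → 2 2
over → 2 2 2
rot  → 2 2 2
rot  → 2 2 2
over → 2 2 2 2
dup  → 2 2 2 2 2
swap → 2 2 2 2 2
*    → 2 2 2 4
drop → 2 2 2
swap → 2 2 2
-    → 2 0
4    → 2 0 4
over → 2 0 4 0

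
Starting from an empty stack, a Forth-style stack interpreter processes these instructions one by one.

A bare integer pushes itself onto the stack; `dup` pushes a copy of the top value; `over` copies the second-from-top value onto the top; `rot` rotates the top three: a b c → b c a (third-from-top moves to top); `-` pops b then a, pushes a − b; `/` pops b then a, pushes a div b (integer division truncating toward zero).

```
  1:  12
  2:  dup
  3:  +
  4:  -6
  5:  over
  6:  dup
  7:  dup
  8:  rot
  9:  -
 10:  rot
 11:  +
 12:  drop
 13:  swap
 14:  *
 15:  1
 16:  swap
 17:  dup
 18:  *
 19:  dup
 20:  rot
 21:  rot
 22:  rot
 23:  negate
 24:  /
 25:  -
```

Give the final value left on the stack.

12      12
dup     12 12
+       24
-6      24 -6
over    24 -6 24
dup     24 -6 24 24
dup     24 -6 24 24 24
rot     24 -6 24 24 24
-       24 -6 24 0
rot     24 24 0 -6
+       24 24 -6
drop    24 24
swap    24 24
*       576
1       576 1
swap    1 576
dup     1 576 576
*       1 331776
dup     1 331776 331776
rot     331776 331776 1
rot     331776 1 331776
rot     1 331776 331776
negate  1 331776 -331776
/       1 -1
-       2

2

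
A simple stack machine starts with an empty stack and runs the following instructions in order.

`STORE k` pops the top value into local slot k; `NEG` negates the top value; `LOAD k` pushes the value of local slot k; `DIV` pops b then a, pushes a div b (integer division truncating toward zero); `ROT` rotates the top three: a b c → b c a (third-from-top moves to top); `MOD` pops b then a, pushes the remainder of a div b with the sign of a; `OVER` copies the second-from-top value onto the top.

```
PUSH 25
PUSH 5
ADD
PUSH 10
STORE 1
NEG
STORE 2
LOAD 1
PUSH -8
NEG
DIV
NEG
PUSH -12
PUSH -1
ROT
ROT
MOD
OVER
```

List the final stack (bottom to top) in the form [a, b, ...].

[-1, -1, -1]

PUSH 25  : 25
PUSH 5   : 25 5
ADD      : 30
PUSH 10  : 30 10
STORE 1  : 30
NEG      : -30
STORE 2  : (empty)
LOAD 1   : 10
PUSH -8  : 10 -8
NEG      : 10 8
DIV      : 1
NEG      : -1
PUSH -12 : -1 -12
PUSH -1  : -1 -12 -1
ROT      : -12 -1 -1
ROT      : -1 -1 -12
MOD      : -1 -1
OVER     : -1 -1 -1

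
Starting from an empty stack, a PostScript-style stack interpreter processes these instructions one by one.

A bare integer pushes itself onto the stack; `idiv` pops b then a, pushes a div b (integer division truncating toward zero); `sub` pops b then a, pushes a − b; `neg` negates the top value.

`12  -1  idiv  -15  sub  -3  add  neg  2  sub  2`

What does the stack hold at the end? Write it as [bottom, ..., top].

[-2, 2]

12    12
-1    12 -1
idiv  -12
-15   -12 -15
sub   3
-3    3 -3
add   0
neg   0
2     0 2
sub   -2
2     -2 2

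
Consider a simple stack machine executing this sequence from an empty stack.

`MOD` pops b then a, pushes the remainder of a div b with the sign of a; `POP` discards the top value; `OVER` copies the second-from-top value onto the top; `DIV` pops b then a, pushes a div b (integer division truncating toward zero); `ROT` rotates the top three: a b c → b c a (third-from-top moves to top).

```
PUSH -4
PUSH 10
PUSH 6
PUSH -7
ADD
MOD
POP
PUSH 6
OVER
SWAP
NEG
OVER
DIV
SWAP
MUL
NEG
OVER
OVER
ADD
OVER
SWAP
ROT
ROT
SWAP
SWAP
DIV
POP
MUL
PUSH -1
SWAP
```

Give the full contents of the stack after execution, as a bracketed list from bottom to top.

PUSH -4 : -4
PUSH 10 : -4 10
PUSH 6  : -4 10 6
PUSH -7 : -4 10 6 -7
ADD     : -4 10 -1
MOD     : -4 0
POP     : -4
PUSH 6  : -4 6
OVER    : -4 6 -4
SWAP    : -4 -4 6
NEG     : -4 -4 -6
OVER    : -4 -4 -6 -4
DIV     : -4 -4 1
SWAP    : -4 1 -4
MUL     : -4 -4
NEG     : -4 4
OVER    : -4 4 -4
OVER    : -4 4 -4 4
ADD     : -4 4 0
OVER    : -4 4 0 4
SWAP    : -4 4 4 0
ROT     : -4 4 0 4
ROT     : -4 0 4 4
SWAP    : -4 0 4 4
SWAP    : -4 0 4 4
DIV     : -4 0 1
POP     : -4 0
MUL     : 0
PUSH -1 : 0 -1
SWAP    : -1 0

[-1, 0]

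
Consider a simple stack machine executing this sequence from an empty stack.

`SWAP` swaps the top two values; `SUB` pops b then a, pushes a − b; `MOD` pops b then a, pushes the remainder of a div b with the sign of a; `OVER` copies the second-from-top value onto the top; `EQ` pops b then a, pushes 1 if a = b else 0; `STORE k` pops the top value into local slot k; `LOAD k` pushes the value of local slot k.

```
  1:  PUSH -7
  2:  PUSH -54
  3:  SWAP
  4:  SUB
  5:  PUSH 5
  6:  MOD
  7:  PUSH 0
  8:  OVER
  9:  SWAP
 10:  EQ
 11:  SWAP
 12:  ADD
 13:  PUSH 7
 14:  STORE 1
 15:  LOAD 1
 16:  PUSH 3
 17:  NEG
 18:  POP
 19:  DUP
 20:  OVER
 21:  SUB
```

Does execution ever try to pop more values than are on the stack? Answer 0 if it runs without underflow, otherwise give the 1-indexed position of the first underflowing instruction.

PUSH -7  -> -7
PUSH -54 -> -7 -54
SWAP     -> -54 -7
SUB      -> -47
PUSH 5   -> -47 5
MOD      -> -2
PUSH 0   -> -2 0
OVER     -> -2 0 -2
SWAP     -> -2 -2 0
EQ       -> -2 0
SWAP     -> 0 -2
ADD      -> -2
PUSH 7   -> -2 7
STORE 1  -> -2
LOAD 1   -> -2 7
PUSH 3   -> -2 7 3
NEG      -> -2 7 -3
POP      -> -2 7
DUP      -> -2 7 7
OVER     -> -2 7 7 7
SUB      -> -2 7 0

0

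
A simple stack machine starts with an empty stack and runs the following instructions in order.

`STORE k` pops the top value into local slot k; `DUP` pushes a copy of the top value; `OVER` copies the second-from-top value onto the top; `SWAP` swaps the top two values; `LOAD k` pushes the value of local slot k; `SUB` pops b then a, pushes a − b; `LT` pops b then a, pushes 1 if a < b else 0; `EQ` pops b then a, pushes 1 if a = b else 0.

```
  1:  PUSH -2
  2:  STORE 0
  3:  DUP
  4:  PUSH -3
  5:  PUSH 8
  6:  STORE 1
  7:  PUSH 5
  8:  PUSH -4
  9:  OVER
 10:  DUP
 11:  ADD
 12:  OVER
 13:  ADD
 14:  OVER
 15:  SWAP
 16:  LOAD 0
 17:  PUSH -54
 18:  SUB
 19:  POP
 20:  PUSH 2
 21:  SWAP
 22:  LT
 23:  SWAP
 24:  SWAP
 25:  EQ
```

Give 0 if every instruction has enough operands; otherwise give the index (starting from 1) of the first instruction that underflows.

3

PUSH -2 → [-2]
STORE 0 → []
DUP  — needs 1 operand, stack has 0 → underflow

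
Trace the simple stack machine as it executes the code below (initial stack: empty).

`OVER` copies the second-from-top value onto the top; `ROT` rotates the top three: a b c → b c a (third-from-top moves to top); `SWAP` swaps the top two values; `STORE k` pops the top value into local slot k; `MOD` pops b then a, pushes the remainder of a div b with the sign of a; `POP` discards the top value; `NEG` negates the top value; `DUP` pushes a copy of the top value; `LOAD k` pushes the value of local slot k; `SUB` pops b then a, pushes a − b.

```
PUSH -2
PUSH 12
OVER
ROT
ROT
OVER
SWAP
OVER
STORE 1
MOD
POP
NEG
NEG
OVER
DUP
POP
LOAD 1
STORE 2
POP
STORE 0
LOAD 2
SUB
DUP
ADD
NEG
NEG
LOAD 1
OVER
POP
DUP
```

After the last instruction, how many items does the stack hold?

PUSH -2 : [-2]
PUSH 12 : [-2, 12]
OVER    : [-2, 12, -2]
ROT     : [12, -2, -2]
ROT     : [-2, -2, 12]
OVER    : [-2, -2, 12, -2]
SWAP    : [-2, -2, -2, 12]
OVER    : [-2, -2, -2, 12, -2]
STORE 1 : [-2, -2, -2, 12]
MOD     : [-2, -2, -2]
POP     : [-2, -2]
NEG     : [-2, 2]
NEG     : [-2, -2]
OVER    : [-2, -2, -2]
DUP     : [-2, -2, -2, -2]
POP     : [-2, -2, -2]
LOAD 1  : [-2, -2, -2, -2]
STORE 2 : [-2, -2, -2]
POP     : [-2, -2]
STORE 0 : [-2]
LOAD 2  : [-2, -2]
SUB     : [0]
DUP     : [0, 0]
ADD     : [0]
NEG     : [0]
NEG     : [0]
LOAD 1  : [0, -2]
OVER    : [0, -2, 0]
POP     : [0, -2]
DUP     : [0, -2, -2]

3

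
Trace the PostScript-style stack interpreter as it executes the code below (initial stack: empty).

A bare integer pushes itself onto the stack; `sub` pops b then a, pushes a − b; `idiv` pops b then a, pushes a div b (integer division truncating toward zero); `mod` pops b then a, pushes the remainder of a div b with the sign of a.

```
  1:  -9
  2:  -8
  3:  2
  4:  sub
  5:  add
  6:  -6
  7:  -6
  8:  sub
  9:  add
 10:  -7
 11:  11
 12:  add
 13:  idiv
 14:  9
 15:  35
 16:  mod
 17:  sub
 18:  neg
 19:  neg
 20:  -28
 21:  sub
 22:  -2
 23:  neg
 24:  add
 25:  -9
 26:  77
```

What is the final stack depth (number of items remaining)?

-9    [-9]
-8    [-9, -8]
2     [-9, -8, 2]
sub   [-9, -10]
add   [-19]
-6    [-19, -6]
-6    [-19, -6, -6]
sub   [-19, 0]
add   [-19]
-7    [-19, -7]
11    [-19, -7, 11]
add   [-19, 4]
idiv  [-4]
9     [-4, 9]
35    [-4, 9, 35]
mod   [-4, 9]
sub   [-13]
neg   [13]
neg   [-13]
-28   [-13, -28]
sub   [15]
-2    [15, -2]
neg   [15, 2]
add   [17]
-9    [17, -9]
77    [17, -9, 77]

3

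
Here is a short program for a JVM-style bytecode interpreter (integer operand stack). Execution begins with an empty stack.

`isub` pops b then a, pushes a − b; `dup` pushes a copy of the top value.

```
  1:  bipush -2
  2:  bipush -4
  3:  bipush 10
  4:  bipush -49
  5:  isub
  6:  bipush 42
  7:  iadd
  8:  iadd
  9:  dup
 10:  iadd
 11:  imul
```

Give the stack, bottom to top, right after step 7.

[-2, -4, 101]

bipush -2  -> -2
bipush -4  -> -2 -4
bipush 10  -> -2 -4 10
bipush -49 -> -2 -4 10 -49
isub       -> -2 -4 59
bipush 42  -> -2 -4 59 42
iadd       -> -2 -4 101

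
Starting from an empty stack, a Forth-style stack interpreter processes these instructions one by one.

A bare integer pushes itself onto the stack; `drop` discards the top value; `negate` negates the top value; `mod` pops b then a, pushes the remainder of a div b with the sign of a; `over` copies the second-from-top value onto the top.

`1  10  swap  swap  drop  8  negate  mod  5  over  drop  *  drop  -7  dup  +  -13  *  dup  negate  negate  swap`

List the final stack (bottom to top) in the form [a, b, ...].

1       1
10      1 10
swap    10 1
swap    1 10
drop    1
8       1 8
negate  1 -8
mod     1
5       1 5
over    1 5 1
drop    1 5
*       5
drop    (empty)
-7      -7
dup     -7 -7
+       -14
-13     -14 -13
*       182
dup     182 182
negate  182 -182
negate  182 182
swap    182 182

[182, 182]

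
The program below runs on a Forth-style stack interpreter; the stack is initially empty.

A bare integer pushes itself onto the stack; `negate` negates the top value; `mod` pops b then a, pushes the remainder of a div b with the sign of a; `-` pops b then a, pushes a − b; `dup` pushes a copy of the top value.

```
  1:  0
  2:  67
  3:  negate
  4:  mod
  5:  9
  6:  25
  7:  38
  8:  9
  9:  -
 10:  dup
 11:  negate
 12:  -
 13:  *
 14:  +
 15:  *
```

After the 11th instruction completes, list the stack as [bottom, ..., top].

0       [0]
67      [0, 67]
negate  [0, -67]
mod     [0]
9       [0, 9]
25      [0, 9, 25]
38      [0, 9, 25, 38]
9       [0, 9, 25, 38, 9]
-       [0, 9, 25, 29]
dup     [0, 9, 25, 29, 29]
negate  [0, 9, 25, 29, -29]

[0, 9, 25, 29, -29]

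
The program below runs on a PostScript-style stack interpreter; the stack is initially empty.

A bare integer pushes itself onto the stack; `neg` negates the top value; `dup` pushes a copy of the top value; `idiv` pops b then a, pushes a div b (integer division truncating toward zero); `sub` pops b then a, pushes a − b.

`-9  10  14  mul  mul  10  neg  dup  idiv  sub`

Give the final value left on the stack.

-9    [-9]
10    [-9, 10]
14    [-9, 10, 14]
mul   [-9, 140]
mul   [-1260]
10    [-1260, 10]
neg   [-1260, -10]
dup   [-1260, -10, -10]
idiv  [-1260, 1]
sub   [-1261]

-1261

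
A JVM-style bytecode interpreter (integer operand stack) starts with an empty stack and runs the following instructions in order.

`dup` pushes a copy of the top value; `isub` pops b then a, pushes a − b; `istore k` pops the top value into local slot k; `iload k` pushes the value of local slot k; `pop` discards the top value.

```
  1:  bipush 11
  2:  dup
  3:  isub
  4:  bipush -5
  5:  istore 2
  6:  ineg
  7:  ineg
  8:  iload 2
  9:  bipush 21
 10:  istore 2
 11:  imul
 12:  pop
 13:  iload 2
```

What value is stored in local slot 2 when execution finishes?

bipush 11 -> 11
dup       -> 11 11
isub      -> 0
bipush -5 -> 0 -5
istore 2  -> 0
ineg      -> 0
ineg      -> 0
iload 2   -> 0 -5
bipush 21 -> 0 -5 21
istore 2  -> 0 -5
imul      -> 0
pop       -> (empty)
iload 2   -> 21

21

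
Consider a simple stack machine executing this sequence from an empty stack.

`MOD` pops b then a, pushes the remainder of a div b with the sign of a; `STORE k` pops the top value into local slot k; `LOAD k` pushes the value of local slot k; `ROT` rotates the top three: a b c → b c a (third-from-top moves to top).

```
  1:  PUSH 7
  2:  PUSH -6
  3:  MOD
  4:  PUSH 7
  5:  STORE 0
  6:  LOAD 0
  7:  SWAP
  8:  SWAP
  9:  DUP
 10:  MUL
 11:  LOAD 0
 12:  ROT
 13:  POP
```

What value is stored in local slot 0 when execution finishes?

7

PUSH 7   7
PUSH -6  7 -6
MOD      1
PUSH 7   1 7
STORE 0  1
LOAD 0   1 7
SWAP     7 1
SWAP     1 7
DUP      1 7 7
MUL      1 49
LOAD 0   1 49 7
ROT      49 7 1
POP      49 7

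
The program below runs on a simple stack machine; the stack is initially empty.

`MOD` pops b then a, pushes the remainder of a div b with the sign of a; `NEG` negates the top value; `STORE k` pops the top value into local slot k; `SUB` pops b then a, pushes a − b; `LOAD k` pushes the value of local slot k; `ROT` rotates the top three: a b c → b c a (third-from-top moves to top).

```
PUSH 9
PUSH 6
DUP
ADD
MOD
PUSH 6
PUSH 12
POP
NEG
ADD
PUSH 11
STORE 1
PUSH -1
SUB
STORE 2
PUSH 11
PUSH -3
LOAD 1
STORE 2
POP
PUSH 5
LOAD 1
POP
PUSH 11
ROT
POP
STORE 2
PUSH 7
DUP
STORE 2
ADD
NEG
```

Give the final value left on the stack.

-12

PUSH 9  : [9]
PUSH 6  : [9, 6]
DUP     : [9, 6, 6]
ADD     : [9, 12]
MOD     : [9]
PUSH 6  : [9, 6]
PUSH 12 : [9, 6, 12]
POP     : [9, 6]
NEG     : [9, -6]
ADD     : [3]
PUSH 11 : [3, 11]
STORE 1 : [3]
PUSH -1 : [3, -1]
SUB     : [4]
STORE 2 : []
PUSH 11 : [11]
PUSH -3 : [11, -3]
LOAD 1  : [11, -3, 11]
STORE 2 : [11, -3]
POP     : [11]
PUSH 5  : [11, 5]
LOAD 1  : [11, 5, 11]
POP     : [11, 5]
PUSH 11 : [11, 5, 11]
ROT     : [5, 11, 11]
POP     : [5, 11]
STORE 2 : [5]
PUSH 7  : [5, 7]
DUP     : [5, 7, 7]
STORE 2 : [5, 7]
ADD     : [12]
NEG     : [-12]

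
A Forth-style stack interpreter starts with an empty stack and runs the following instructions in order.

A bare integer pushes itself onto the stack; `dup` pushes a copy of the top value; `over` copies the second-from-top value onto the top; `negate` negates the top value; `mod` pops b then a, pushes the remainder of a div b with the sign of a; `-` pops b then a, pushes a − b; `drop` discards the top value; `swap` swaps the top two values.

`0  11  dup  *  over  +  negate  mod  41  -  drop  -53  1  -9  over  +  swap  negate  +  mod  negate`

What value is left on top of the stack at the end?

8

0       0
11      0 11
dup     0 11 11
*       0 121
over    0 121 0
+       0 121
negate  0 -121
mod     0
41      0 41
-       -41
drop    (empty)
-53     -53
1       -53 1
-9      -53 1 -9
over    -53 1 -9 1
+       -53 1 -8
swap    -53 -8 1
negate  -53 -8 -1
+       -53 -9
mod     -8
negate  8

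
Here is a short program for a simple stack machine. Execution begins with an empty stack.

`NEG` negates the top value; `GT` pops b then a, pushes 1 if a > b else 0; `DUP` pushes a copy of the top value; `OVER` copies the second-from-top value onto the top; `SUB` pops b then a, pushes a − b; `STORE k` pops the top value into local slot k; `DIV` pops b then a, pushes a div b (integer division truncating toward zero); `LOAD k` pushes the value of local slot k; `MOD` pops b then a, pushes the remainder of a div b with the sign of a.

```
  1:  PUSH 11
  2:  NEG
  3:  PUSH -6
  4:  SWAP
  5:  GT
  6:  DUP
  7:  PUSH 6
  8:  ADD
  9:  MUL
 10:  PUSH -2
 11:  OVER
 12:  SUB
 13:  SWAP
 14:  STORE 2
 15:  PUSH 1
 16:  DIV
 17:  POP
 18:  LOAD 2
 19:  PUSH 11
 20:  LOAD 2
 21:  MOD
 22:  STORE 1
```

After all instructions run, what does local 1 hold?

PUSH 11 → 11
NEG     → -11
PUSH -6 → -11 -6
SWAP    → -6 -11
GT      → 1
DUP     → 1 1
PUSH 6  → 1 1 6
ADD     → 1 7
MUL     → 7
PUSH -2 → 7 -2
OVER    → 7 -2 7
SUB     → 7 -9
SWAP    → -9 7
STORE 2 → -9
PUSH 1  → -9 1
DIV     → -9
POP     → (empty)
LOAD 2  → 7
PUSH 11 → 7 11
LOAD 2  → 7 11 7
MOD     → 7 4
STORE 1 → 7

4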